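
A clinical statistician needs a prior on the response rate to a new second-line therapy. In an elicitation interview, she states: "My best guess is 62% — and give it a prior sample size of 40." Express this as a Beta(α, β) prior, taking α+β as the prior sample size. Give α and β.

α = 24.8, β = 15.2

Under the effective-sample-size interpretation, Beta(α, β) has prior mean α/(α+β) and prior sample size α+β.
So α+β = 40 and α/(α+β) = 0.62, giving α = 0.62·40 = 24.8 and β = 40 − 24.8 = 15.2.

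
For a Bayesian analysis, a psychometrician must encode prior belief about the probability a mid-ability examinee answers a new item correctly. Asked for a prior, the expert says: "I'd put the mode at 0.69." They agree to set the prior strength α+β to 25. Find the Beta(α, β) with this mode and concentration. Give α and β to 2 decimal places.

For α,β > 1 the Beta mode is (α−1)/(α+β−2). With α+β = 25, the mode is (α−1)/23.
Set (α−1)/23 = 0.69 → α = 1 + 0.69·23 = 16.87.
β = 25 − α = 8.13.

α = 16.87, β = 8.13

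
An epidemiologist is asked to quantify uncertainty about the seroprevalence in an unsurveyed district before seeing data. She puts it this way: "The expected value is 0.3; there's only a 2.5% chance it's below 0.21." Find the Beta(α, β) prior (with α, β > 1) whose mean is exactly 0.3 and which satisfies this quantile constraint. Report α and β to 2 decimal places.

α ≈ 26.78, β ≈ 62.48

With mean 0.3 fixed, write α = 0.3s, β = 0.7s where s = α+β.
Need P(θ < 0.21) = 0.025 under Beta(0.3s, 0.7s). Normal approximation: (q−m)/√(m(1−m)/s) ≈ z_{0.025} = -1.96, so s ≈ 0.3·0.7·(-1.96)²/(0.21−0.3)² = 99.6.
At s = 99.6: P(θ<0.21) ≈ 0.019. Adjusting to match 0.025 gives s ≈ 89.25.
So α = 0.3·89.25 ≈ 26.78, β = 0.7·89.25 ≈ 62.48.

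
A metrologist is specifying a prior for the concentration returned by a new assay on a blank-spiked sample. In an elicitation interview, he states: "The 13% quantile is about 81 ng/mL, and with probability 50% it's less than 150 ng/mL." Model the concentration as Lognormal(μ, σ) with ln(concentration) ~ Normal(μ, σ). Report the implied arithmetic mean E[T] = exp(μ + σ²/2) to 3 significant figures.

If T ~ Lognormal(μ,σ) then ln T ~ Normal(μ,σ), so the p-quantile of ln T is μ + z_p·σ.
ln(81) = 4.394 and ln(150) = 5.011; z_{0.13} = -1.126, z_{0.5} = 0.
σ = (5.011 − 4.394)/(0 − (-1.126)) = 0.547.
μ = 4.394 − (-1.126)·0.547 = 5.011.
E[T] = exp(μ + σ²/2) = exp(5.011 + 0.1496) = 174 ng/mL.

E[T] ≈ 174 ng/mL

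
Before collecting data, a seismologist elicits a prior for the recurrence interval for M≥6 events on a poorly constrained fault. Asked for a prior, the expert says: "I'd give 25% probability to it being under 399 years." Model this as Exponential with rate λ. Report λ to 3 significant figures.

P(T < 399.0) = 1 − e^(−λ·399.0) = 0.25, so λ = −ln(1−0.25)/399.0 = −ln(0.75)/399.0 = 0.000721.

λ ≈ 0.000721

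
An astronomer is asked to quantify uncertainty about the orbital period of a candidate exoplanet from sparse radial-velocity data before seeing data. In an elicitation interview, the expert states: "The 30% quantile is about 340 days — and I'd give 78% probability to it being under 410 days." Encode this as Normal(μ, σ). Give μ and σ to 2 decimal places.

For Normal(μ,σ), the p-quantile is μ + z_p·σ. Here z_{0.3} = -0.5244, z_{0.78} = 0.7722.
So 340 = μ − 0.5244σ and 410 = μ + 0.7722σ.
Subtracting: σ = (410 − 340)/(0.7722 − (-0.5244)) = 53.99.
Then μ = 340 − (-0.5244)·53.99 = 368.31.

μ = 368.31, σ = 53.99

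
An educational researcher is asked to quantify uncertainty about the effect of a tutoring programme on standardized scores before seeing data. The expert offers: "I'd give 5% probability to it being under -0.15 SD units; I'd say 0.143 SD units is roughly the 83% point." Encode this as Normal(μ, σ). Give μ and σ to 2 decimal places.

The p-quantile of Normal(μ,σ) is μ + z_p·σ, with z_{0.05} = -1.645 and z_{0.83} = 0.9542.
Eliminate σ: μ = (z₂·x₁ − z₁·x₂)/(z₂ − z₁) = (0.9542·-0.15 − (-1.645)·0.143)/2.599 = 0.04.
Then σ = (x₂ − x₁)/(z₂ − z₁) = (0.143 − -0.15)/2.599 = 0.11.

μ = 0.04, σ = 0.11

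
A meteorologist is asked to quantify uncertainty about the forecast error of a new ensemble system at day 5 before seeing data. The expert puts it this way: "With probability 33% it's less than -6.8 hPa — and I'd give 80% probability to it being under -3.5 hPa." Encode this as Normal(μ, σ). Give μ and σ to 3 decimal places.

μ = -5.667, σ = 2.575

For Normal(μ,σ), the p-quantile is μ + z_p·σ. Here z_{0.33} = -0.4399, z_{0.8} = 0.8416.
So -6.8 = μ − 0.4399σ and -3.5 = μ + 0.8416σ.
Subtracting: σ = (-3.5 − -6.8)/(0.8416 − (-0.4399)) = 2.575.
Then μ = -6.8 − (-0.4399)·2.575 = -5.667.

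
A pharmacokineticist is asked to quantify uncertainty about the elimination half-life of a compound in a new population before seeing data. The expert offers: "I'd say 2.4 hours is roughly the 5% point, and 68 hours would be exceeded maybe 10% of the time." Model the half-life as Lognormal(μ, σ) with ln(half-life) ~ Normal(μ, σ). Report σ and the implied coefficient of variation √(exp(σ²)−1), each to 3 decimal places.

σ ≈ 1.143, CV ≈ 1.640

If T ~ Lognormal(μ,σ) then ln T ~ Normal(μ,σ), so the p-quantile of ln T is μ + z_p·σ.
ln(2.4) = 0.8755 and ln(68) = 4.22; z_{0.05} = -1.645, z_{0.9} = 1.282.
σ = (4.22 − 0.8755)/(1.282 − (-1.645)) = 1.143.
μ = 0.8755 − (-1.645)·1.143 = 2.755.
CV = √(exp(σ²)−1) = √(exp(1.3058)−1) = 1.640.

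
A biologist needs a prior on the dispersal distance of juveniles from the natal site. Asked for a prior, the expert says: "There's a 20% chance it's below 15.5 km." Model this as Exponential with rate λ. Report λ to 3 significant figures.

P(T < 15.5) = 1 − e^(−λ·15.5) = 0.2, so λ = −ln(1−0.2)/15.5 = −ln(0.8)/15.5 = 0.0144.

λ ≈ 0.0144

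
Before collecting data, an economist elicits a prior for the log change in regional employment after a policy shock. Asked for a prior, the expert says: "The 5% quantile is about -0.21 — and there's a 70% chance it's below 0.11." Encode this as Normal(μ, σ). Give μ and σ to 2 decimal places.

μ = 0.03, σ = 0.15

For Normal(μ,σ), the p-quantile is μ + z_p·σ. Here z_{0.05} = -1.645, z_{0.7} = 0.5244.
So -0.21 = μ − 1.645σ and 0.11 = μ + 0.5244σ.
Subtracting: σ = (0.11 − -0.21)/(0.5244 − (-1.645)) = 0.15.
Then μ = -0.21 − (-1.645)·0.15 = 0.03.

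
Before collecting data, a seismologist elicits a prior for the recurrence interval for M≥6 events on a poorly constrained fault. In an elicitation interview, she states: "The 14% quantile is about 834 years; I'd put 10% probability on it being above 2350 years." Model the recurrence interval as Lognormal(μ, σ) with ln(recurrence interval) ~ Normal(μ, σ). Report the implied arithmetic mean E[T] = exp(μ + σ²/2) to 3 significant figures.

E[T] ≈ 1470 years

If T ~ Lognormal(μ,σ) then ln T ~ Normal(μ,σ), so the p-quantile of ln T is μ + z_p·σ.
ln(834) = 6.726 and ln(2350) = 7.762; z_{0.14} = -1.08, z_{0.9} = 1.282.
σ = (7.762 − 6.726)/(1.282 − (-1.08)) = 0.439.
μ = 6.726 − (-1.08)·0.439 = 7.200.
E[T] = exp(μ + σ²/2) = exp(7.200 + 0.0962) = 1470 years.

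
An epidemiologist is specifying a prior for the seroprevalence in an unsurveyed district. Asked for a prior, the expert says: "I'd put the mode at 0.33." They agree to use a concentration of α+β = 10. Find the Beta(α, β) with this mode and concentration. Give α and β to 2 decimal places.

For α,β > 1 the Beta mode is (α−1)/(α+β−2). With α+β = 10, the mode is (α−1)/8.
Set (α−1)/8 = 0.33 → α = 1 + 0.33·8 = 3.64.
β = 10 − α = 6.36.

α = 3.64, β = 6.36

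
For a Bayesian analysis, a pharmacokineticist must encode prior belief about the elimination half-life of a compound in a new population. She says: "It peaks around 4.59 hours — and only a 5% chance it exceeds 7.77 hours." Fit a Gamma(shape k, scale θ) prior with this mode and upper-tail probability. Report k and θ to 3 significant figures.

k ≈ 11.1, θ ≈ 0.455

Gamma(k,θ) with k>1 has mode (k−1)θ, so θ = 4.59/(k−1).
Need P(X < 7.77) = 0.95 with θ tied to k this way. Start at k = 2, θ = 4.59: P(X<7.77) ≈ 0.505.
Too low — raise k to concentrate. Iterating converges to k ≈ 11.1.
Then θ = 4.59/(11.1−1) ≈ 0.455.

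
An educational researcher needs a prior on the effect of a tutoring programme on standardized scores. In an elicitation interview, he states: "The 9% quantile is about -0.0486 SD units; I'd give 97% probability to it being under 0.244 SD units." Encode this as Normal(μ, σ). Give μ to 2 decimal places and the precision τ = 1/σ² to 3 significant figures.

For Normal(μ,σ), the p-quantile is μ + z_p·σ. Here z_{0.09} = -1.341, z_{0.97} = 1.881.
So -0.0486 = μ − 1.341σ and 0.244 = μ + 1.881σ.
Subtracting: σ = (0.244 − -0.0486)/(1.881 − (-1.341)) = 0.09.
Then μ = -0.0486 − (-1.341)·0.09 = 0.07.
Precision τ = 1/σ² = 1/0.09083² = 121.

μ = 0.07, τ = 121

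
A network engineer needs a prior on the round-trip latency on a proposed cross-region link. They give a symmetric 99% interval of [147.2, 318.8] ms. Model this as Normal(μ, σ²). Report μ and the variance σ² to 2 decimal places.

μ = 233.00, σ² = 1109.53

A symmetric 99% interval runs μ ± z·σ with z = 2.576.
Half-width = 85.8, so σ = 85.8/2.576 = 33.310 and σ² = 1109.53.
μ is the interval midpoint, 233.00.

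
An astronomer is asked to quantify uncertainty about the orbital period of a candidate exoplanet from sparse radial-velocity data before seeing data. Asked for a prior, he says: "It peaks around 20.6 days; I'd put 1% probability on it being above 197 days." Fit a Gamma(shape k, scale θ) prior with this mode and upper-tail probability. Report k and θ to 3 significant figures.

Gamma(k,θ) with k>1 has mode (k−1)θ, so θ = 20.6/(k−1).
Need P(X < 197) = 0.99 with θ tied to k this way. Start at k = 2, θ = 20.6: P(X<197) ≈ 0.999.
Too high — lower k to spread out. Iterating converges to k ≈ 1.62.
Then θ = 20.6/(1.62−1) ≈ 33.4.

k ≈ 1.62, θ ≈ 33.4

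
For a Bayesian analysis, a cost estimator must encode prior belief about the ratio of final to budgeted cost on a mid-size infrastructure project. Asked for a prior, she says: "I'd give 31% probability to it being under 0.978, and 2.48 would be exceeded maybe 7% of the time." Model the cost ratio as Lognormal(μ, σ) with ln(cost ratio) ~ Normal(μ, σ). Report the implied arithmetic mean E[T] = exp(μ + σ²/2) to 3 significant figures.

If T ~ Lognormal(μ,σ) then ln T ~ Normal(μ,σ), so the p-quantile of ln T is μ + z_p·σ.
ln(0.978) = -0.02225 and ln(2.48) = 0.9083; z_{0.31} = -0.4959, z_{0.93} = 1.476.
σ = (0.9083 − -0.02225)/(1.476 − (-0.4959)) = 0.472.
μ = -0.02225 − (-0.4959)·0.472 = 0.212.
E[T] = exp(μ + σ²/2) = exp(0.212 + 0.1114) = 1.38.

E[T] ≈ 1.38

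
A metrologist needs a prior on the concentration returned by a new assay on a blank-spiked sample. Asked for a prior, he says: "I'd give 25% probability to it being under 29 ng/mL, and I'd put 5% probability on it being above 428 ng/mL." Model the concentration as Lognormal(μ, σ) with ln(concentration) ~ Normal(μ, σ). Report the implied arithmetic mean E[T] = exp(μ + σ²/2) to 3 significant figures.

E[T] ≈ 124 ng/mL

If T ~ Lognormal(μ,σ) then ln T ~ Normal(μ,σ), so the p-quantile of ln T is μ + z_p·σ.
ln(29) = 3.367 and ln(428) = 6.059; z_{0.25} = -0.6745, z_{0.95} = 1.645.
σ = (6.059 − 3.367)/(1.645 − (-0.6745)) = 1.161.
μ = 3.367 − (-0.6745)·1.161 = 4.150.
E[T] = exp(μ + σ²/2) = exp(4.150 + 0.6735) = 124 ng/mL.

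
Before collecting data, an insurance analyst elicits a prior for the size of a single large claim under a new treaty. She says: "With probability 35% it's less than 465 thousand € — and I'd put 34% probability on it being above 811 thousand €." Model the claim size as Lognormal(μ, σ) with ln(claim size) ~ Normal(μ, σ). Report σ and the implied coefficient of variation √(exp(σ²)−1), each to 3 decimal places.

σ ≈ 0.697, CV ≈ 0.791

If T ~ Lognormal(μ,σ) then ln T ~ Normal(μ,σ), so the p-quantile of ln T is μ + z_p·σ.
ln(465) = 6.142 and ln(811) = 6.698; z_{0.35} = -0.3853, z_{0.66} = 0.4125.
σ = (6.698 − 6.142)/(0.4125 − (-0.3853)) = 0.697.
μ = 6.142 − (-0.3853)·0.697 = 6.411.
CV = √(exp(σ²)−1) = √(exp(0.4861)−1) = 0.791.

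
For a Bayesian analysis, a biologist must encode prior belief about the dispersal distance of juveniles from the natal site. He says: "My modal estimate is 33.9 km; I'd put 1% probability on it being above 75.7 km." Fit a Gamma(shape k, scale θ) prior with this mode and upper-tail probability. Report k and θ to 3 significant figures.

Gamma(k,θ) with k>1 has mode (k−1)θ, so θ = 33.9/(k−1).
Need P(X < 75.7) = 0.99 with θ tied to k this way. Start at k = 2, θ = 33.9: P(X<75.7) ≈ 0.653.
Too low — raise k to concentrate. Iterating converges to k ≈ 8.45.
Then θ = 33.9/(8.45−1) ≈ 4.55.

k ≈ 8.45, θ ≈ 4.55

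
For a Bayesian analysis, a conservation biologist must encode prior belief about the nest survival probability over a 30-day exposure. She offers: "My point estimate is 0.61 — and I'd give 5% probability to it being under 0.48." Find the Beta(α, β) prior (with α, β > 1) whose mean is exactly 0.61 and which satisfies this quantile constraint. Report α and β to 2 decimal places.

With mean 0.61 fixed, write α = 0.61s, β = 0.39s where s = α+β.
Need P(θ < 0.48) = 0.05 under Beta(0.61s, 0.39s). Normal approximation: (q−m)/√(m(1−m)/s) ≈ z_{0.05} = -1.64, so s ≈ 0.61·0.39·(-1.64)²/(0.48−0.61)² = 38.1.
At s = 38.1: P(θ<0.48) ≈ 0.052. Adjusting to match 0.05 gives s ≈ 39.13.
So α = 0.61·39.13 ≈ 23.87, β = 0.39·39.13 ≈ 15.26.

α ≈ 23.87, β ≈ 15.26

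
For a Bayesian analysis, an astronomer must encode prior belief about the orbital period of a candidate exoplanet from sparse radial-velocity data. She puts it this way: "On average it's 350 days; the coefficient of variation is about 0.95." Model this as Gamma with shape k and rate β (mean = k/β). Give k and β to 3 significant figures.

k ≈ 1.11, β ≈ 0.00317

For Gamma(k, rate β): mean = k/β, variance = k/β², so CV = 1/√k.
CV = 0.95, hence k = 1/CV² = 1.11.
Then β = k/mean = 1.11/350 = 0.00317.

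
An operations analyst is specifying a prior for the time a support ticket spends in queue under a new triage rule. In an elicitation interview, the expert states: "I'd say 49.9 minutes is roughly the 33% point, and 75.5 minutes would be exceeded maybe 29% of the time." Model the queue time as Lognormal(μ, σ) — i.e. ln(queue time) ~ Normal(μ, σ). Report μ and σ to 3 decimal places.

If T ~ Lognormal(μ,σ) then ln T ~ Normal(μ,σ), so the p-quantile of ln T is μ + z_p·σ.
ln(49.9) = 3.91 and ln(75.5) = 4.324; z_{0.33} = -0.4399, z_{0.71} = 0.5534.
σ = (4.324 − 3.91)/(0.5534 − (-0.4399)) = 0.417.
μ = 3.91 − (-0.4399)·0.417 = 4.093.

μ ≈ 4.093, σ ≈ 0.417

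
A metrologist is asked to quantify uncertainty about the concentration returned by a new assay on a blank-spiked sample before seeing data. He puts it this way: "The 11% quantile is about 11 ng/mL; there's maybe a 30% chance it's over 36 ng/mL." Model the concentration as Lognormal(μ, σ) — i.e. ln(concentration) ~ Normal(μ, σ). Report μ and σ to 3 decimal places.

μ ≈ 3.228, σ ≈ 0.677

If T ~ Lognormal(μ,σ) then ln T ~ Normal(μ,σ), so the p-quantile of ln T is μ + z_p·σ.
ln(11) = 2.398 and ln(36) = 3.584; z_{0.11} = -1.227, z_{0.7} = 0.5244.
σ = (3.584 − 2.398)/(0.5244 − (-1.227)) = 0.677.
μ = 2.398 − (-1.227)·0.677 = 3.228.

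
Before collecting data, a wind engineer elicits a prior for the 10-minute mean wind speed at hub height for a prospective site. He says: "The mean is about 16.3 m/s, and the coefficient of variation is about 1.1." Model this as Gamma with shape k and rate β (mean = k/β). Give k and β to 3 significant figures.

k ≈ 0.826, β ≈ 0.0507

For Gamma(k, rate β): mean = k/β, variance = k/β², so CV = 1/√k.
CV = 1.1, hence k = 1/CV² = 0.826.
Then β = k/mean = 0.826/16.3 = 0.0507.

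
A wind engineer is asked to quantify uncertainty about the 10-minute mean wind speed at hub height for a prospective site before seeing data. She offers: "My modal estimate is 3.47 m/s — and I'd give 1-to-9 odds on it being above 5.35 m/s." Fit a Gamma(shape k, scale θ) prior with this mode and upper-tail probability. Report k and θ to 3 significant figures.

k ≈ 11, θ ≈ 0.348

Gamma(k,θ) with k>1 has mode (k−1)θ, so θ = 3.47/(k−1).
Need P(X < 5.35) = 0.9 with θ tied to k this way. Start at k = 2, θ = 3.47: P(X<5.35) ≈ 0.456.
Too low — raise k to concentrate. Iterating converges to k ≈ 11.
Then θ = 3.47/(11−1) ≈ 0.348.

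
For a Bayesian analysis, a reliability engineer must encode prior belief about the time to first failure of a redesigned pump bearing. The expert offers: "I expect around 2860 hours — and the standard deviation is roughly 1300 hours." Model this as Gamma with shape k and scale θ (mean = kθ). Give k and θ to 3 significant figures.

k ≈ 4.84, θ ≈ 591

For Gamma(k, scale θ): mean = kθ, variance = kθ², so CV = 1/√k.
CV = SD/mean = 1300/2860 = 0.4545, hence k = 1/CV² = 4.84.
Then θ = mean/k = 2860/4.84 = 591.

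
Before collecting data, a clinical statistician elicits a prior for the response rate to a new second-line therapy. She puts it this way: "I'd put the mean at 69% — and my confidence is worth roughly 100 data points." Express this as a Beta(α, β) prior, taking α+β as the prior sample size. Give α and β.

α = 69, β = 31

Under the effective-sample-size interpretation, Beta(α, β) has prior mean α/(α+β) and prior sample size α+β.
So α+β = 100 and α/(α+β) = 0.69, giving α = 0.69·100 = 69 and β = 100 − 69 = 31.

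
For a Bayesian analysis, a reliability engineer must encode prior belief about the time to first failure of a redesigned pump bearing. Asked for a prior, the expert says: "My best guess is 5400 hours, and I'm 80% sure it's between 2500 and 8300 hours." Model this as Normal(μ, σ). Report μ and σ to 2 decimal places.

μ = 5400.00, σ = 2262.88

A symmetric 80% interval runs μ ± z·σ with z = 1.282.
Half-width = 2900, so σ = 2900/1.282 = 2262.88.
μ is the stated best guess, 5400.00.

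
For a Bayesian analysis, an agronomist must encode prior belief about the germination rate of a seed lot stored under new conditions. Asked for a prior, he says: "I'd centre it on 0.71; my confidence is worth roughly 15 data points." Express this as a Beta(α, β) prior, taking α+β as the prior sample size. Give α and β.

Under the effective-sample-size interpretation, Beta(α, β) has prior mean α/(α+β) and prior sample size α+β.
So α+β = 15 and α/(α+β) = 0.71, giving α = 0.71·15 = 10.65 and β = 15 − 10.65 = 4.35.

α = 10.65, β = 4.35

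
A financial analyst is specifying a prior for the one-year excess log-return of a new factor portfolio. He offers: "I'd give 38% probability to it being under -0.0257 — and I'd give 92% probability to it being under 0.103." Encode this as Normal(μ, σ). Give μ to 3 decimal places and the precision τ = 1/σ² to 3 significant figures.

μ = -0.003, τ = 177

The p-quantile of Normal(μ,σ) is μ + z_p·σ, with z_{0.38} = -0.3055 and z_{0.92} = 1.405.
Eliminate σ: μ = (z₂·x₁ − z₁·x₂)/(z₂ − z₁) = (1.405·-0.0257 − (-0.3055)·0.103)/1.711 = -0.003.
Then σ = (x₂ − x₁)/(z₂ − z₁) = (0.103 − -0.0257)/1.711 = 0.075.
Precision τ = 1/σ² = 1/0.07524² = 177.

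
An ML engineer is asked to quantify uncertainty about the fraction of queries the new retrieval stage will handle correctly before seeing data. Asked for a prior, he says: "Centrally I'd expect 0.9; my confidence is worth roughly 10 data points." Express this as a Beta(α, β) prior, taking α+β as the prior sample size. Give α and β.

α = 9, β = 1

Under the effective-sample-size interpretation, Beta(α, β) has prior mean α/(α+β) and prior sample size α+β.
So α+β = 10 and α/(α+β) = 0.9, giving α = 0.9·10 = 9 and β = 10 − 9 = 1.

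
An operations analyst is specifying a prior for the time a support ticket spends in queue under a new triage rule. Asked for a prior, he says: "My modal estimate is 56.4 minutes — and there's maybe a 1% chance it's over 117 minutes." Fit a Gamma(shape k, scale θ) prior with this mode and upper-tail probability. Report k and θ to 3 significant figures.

Gamma(k,θ) with k>1 has mode (k−1)θ, so θ = 56.4/(k−1).
Need P(X < 117) = 0.99 with θ tied to k this way. Start at k = 2, θ = 56.4: P(X<117) ≈ 0.614.
Too low — raise k to concentrate. Iterating converges to k ≈ 10.2.
Then θ = 56.4/(10.2−1) ≈ 6.16.

k ≈ 10.2, θ ≈ 6.16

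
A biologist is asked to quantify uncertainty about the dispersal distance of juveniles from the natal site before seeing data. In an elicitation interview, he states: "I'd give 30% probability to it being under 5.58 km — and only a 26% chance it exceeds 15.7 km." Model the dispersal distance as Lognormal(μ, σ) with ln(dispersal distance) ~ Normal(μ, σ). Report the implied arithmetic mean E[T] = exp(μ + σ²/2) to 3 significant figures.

If T ~ Lognormal(μ,σ) then ln T ~ Normal(μ,σ), so the p-quantile of ln T is μ + z_p·σ.
ln(5.58) = 1.719 and ln(15.7) = 2.754; z_{0.3} = -0.5244, z_{0.74} = 0.6433.
σ = (2.754 − 1.719)/(0.6433 − (-0.5244)) = 0.886.
μ = 1.719 − (-0.5244)·0.886 = 2.184.
E[T] = exp(μ + σ²/2) = exp(2.184 + 0.3924) = 13.1 km.

E[T] ≈ 13.1 km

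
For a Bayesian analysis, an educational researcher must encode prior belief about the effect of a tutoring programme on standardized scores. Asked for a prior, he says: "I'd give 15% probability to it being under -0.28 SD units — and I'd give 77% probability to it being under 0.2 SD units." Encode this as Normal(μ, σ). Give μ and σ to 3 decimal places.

For Normal(μ,σ), the p-quantile is μ + z_p·σ. Here z_{0.15} = -1.036, z_{0.77} = 0.7388.
So -0.28 = μ − 1.036σ and 0.2 = μ + 0.7388σ.
Subtracting: σ = (0.2 − -0.28)/(0.7388 − (-1.036)) = 0.270.
Then μ = -0.28 − (-1.036)·0.270 = 0.000.

μ = 0.000, σ = 0.270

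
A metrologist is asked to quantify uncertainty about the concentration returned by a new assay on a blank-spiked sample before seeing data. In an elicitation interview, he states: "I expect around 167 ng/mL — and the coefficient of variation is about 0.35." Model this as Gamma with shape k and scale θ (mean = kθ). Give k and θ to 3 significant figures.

k ≈ 8.16, θ ≈ 20.5

For Gamma(k, scale θ): mean = kθ, variance = kθ², so CV = 1/√k.
CV = 0.35, hence k = 1/CV² = 8.16.
Then θ = mean/k = 167/8.16 = 20.5.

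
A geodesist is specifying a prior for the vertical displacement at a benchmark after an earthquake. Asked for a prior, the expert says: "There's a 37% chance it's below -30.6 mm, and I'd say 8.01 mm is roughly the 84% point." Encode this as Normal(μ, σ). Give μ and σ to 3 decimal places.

The p-quantile of Normal(μ,σ) is μ + z_p·σ, with z_{0.37} = -0.3319 and z_{0.84} = 0.9945.
Eliminate σ: μ = (z₂·x₁ − z₁·x₂)/(z₂ − z₁) = (0.9945·-30.6 − (-0.3319)·8.01)/1.326 = -20.939.
Then σ = (x₂ − x₁)/(z₂ − z₁) = (8.01 − -30.6)/1.326 = 29.111.

μ = -20.939, σ = 29.111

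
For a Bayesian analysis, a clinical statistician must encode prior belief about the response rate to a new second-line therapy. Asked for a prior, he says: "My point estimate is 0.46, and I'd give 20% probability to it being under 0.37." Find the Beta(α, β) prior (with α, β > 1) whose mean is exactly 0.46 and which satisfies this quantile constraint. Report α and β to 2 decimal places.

With mean 0.46 fixed, write α = 0.46s, β = 0.54s where s = α+β.
Need P(θ < 0.37) = 0.2 under Beta(0.46s, 0.54s). Normal approximation: (q−m)/√(m(1−m)/s) ≈ z_{0.2} = -0.842, so s ≈ 0.46·0.54·(-0.842)²/(0.37−0.46)² = 21.7.
At s = 21.7: P(θ<0.37) ≈ 0.202. Adjusting to match 0.2 gives s ≈ 22.01.
So α = 0.46·22.01 ≈ 10.12, β = 0.54·22.01 ≈ 11.89.

α ≈ 10.12, β ≈ 11.89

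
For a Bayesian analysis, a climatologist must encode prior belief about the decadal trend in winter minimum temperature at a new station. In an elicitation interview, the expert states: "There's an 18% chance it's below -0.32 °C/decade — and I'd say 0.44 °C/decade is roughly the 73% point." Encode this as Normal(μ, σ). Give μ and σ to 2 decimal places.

μ = 0.14, σ = 0.50

For Normal(μ,σ), the p-quantile is μ + z_p·σ. Here z_{0.18} = -0.9154, z_{0.73} = 0.6128.
So -0.32 = μ − 0.9154σ and 0.44 = μ + 0.6128σ.
Subtracting: σ = (0.44 − -0.32)/(0.6128 − (-0.9154)) = 0.50.
Then μ = -0.32 − (-0.9154)·0.50 = 0.14.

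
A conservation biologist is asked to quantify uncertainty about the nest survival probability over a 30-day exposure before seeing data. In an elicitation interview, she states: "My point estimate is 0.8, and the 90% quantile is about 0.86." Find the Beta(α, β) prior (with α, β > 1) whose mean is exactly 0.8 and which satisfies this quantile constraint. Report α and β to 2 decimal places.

With mean 0.8 fixed, write α = 0.8s, β = 0.2s where s = α+β.
Need P(θ < 0.86) = 0.9 under Beta(0.8s, 0.2s). Normal approximation: (q−m)/√(m(1−m)/s) ≈ z_{0.9} = 1.28, so s ≈ 0.8·0.2·(1.28)²/(0.86−0.8)² = 73.0.
At s = 73.0: P(θ<0.86) ≈ 0.910. Adjusting to match 0.9 gives s ≈ 67.48.
So α = 0.8·67.48 ≈ 53.98, β = 0.2·67.48 ≈ 13.50.

α ≈ 53.98, β ≈ 13.50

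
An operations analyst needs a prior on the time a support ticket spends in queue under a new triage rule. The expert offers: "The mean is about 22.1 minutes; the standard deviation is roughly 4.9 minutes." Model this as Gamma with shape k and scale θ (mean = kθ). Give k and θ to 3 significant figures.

k ≈ 20.3, θ ≈ 1.09

For Gamma(k, scale θ): mean = kθ, variance = kθ², so CV = 1/√k.
CV = SD/mean = 4.9/22.1 = 0.2217, hence k = 1/CV² = 20.3.
Then θ = mean/k = 22.1/20.3 = 1.09.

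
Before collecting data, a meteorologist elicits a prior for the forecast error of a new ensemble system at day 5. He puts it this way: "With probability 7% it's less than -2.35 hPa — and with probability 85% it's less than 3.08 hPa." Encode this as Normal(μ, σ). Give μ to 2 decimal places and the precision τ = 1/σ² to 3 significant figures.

μ = 0.84, τ = 0.214

For Normal(μ,σ), the p-quantile is μ + z_p·σ. Here z_{0.07} = -1.476, z_{0.85} = 1.036.
So -2.35 = μ − 1.476σ and 3.08 = μ + 1.036σ.
Subtracting: σ = (3.08 − -2.35)/(1.036 − (-1.476)) = 2.16.
Then μ = -2.35 − (-1.476)·2.16 = 0.84.
Precision τ = 1/σ² = 1/2.161² = 0.214.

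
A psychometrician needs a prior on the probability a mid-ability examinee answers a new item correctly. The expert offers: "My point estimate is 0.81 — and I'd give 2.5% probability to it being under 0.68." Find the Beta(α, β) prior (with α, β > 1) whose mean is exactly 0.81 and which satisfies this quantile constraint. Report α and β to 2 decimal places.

α ≈ 34.02, β ≈ 7.98

With mean 0.81 fixed, write α = 0.81s, β = 0.19s where s = α+β.
Need P(θ < 0.68) = 0.025 under Beta(0.81s, 0.19s). Normal approximation: (q−m)/√(m(1−m)/s) ≈ z_{0.025} = -1.96, so s ≈ 0.81·0.19·(-1.96)²/(0.68−0.81)² = 35.0.
At s = 35.0: P(θ<0.68) ≈ 0.036. Adjusting to match 0.025 gives s ≈ 42.00.
So α = 0.81·42.00 ≈ 34.02, β = 0.19·42.00 ≈ 7.98.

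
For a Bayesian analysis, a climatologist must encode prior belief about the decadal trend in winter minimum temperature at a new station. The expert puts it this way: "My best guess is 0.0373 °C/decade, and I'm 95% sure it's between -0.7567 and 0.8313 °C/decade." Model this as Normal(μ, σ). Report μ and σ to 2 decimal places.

A symmetric 95% interval runs μ ± z·σ with z = 1.96.
Half-width = 0.794, so σ = 0.794/1.96 = 0.41.
μ is the stated best guess, 0.04.

μ = 0.04, σ = 0.41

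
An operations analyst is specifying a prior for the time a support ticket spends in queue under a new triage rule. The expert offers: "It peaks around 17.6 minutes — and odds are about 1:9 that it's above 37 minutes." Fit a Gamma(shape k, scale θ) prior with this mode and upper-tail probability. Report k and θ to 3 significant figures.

Gamma(k,θ) with k>1 has mode (k−1)θ, so θ = 17.6/(k−1).
Need P(X < 37) = 0.9 with θ tied to k this way. Start at k = 2, θ = 17.6: P(X<37) ≈ 0.621.
Too low — raise k to concentrate. Iterating converges to k ≈ 4.48.
Then θ = 17.6/(4.48−1) ≈ 5.06.

k ≈ 4.48, θ ≈ 5.06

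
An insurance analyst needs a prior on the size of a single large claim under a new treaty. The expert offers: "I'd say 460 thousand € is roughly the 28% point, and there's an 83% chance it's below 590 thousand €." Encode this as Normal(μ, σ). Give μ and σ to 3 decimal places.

The p-quantile of Normal(μ,σ) is μ + z_p·σ, with z_{0.28} = -0.5828 and z_{0.83} = 0.9542.
Eliminate σ: μ = (z₂·x₁ − z₁·x₂)/(z₂ − z₁) = (0.9542·460 − (-0.5828)·590)/1.537 = 509.297.
Then σ = (x₂ − x₁)/(z₂ − z₁) = (590 − 460)/1.537 = 84.580.

μ = 509.297, σ = 84.580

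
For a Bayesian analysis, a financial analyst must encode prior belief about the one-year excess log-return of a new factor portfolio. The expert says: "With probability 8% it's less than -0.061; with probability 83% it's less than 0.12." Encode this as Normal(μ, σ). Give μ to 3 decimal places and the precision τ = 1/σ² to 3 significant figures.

μ = 0.047, τ = 170

The p-quantile of Normal(μ,σ) is μ + z_p·σ, with z_{0.08} = -1.405 and z_{0.83} = 0.9542.
Eliminate σ: μ = (z₂·x₁ − z₁·x₂)/(z₂ − z₁) = (0.9542·-0.061 − (-1.405)·0.12)/2.359 = 0.047.
Then σ = (x₂ − x₁)/(z₂ − z₁) = (0.12 − -0.061)/2.359 = 0.077.
Precision τ = 1/σ² = 1/0.07672² = 170.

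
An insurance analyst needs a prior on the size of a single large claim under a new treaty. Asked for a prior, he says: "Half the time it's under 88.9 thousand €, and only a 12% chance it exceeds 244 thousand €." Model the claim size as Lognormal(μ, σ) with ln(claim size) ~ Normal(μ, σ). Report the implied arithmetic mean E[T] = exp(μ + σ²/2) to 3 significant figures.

E[T] ≈ 129 thousand €

If T ~ Lognormal(μ,σ) then ln T ~ Normal(μ,σ), so the p-quantile of ln T is μ + z_p·σ.
ln(88.9) = 4.488 and ln(244) = 5.497; z_{0.5} = 0, z_{0.88} = 1.175.
σ = (5.497 − 4.488)/(1.175 − (0)) = 0.859.
μ = 4.488 − (0)·0.859 = 4.488.
E[T] = exp(μ + σ²/2) = exp(4.488 + 0.3692) = 129 thousand €.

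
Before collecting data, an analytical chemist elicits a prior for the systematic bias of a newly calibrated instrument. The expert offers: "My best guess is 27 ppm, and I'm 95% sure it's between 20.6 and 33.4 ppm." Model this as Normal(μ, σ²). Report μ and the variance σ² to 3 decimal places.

A symmetric 95% interval runs μ ± z·σ with z = 1.96.
Half-width = 6.4, so σ = 6.4/1.96 = 3.2654 and σ² = 10.663.
μ is the stated best guess, 27.000.

μ = 27.000, σ² = 10.663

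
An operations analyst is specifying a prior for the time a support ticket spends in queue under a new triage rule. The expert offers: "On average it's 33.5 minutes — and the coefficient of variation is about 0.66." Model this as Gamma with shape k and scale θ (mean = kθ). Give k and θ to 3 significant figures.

For Gamma(k, scale θ): mean = kθ, variance = kθ², so CV = 1/√k.
CV = 0.66, hence k = 1/CV² = 2.3.
Then θ = mean/k = 33.5/2.3 = 14.6.

k ≈ 2.3, θ ≈ 14.6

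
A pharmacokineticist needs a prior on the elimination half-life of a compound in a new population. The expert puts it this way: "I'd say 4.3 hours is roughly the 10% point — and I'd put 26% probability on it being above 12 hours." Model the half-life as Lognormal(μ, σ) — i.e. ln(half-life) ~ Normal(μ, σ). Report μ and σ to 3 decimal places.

If T ~ Lognormal(μ,σ) then ln T ~ Normal(μ,σ), so the p-quantile of ln T is μ + z_p·σ.
ln(4.3) = 1.459 and ln(12) = 2.485; z_{0.1} = -1.282, z_{0.74} = 0.6433.
σ = (2.485 − 1.459)/(0.6433 − (-1.282)) = 0.533.
μ = 1.459 − (-1.282)·0.533 = 2.142.

μ ≈ 2.142, σ ≈ 0.533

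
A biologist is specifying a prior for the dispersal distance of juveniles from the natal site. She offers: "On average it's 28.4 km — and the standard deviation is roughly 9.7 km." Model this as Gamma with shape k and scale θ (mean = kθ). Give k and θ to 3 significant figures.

k ≈ 8.57, θ ≈ 3.31

For Gamma(k, scale θ): mean = kθ, variance = kθ², so CV = 1/√k.
CV = SD/mean = 9.7/28.4 = 0.3415, hence k = 1/CV² = 8.57.
Then θ = mean/k = 28.4/8.57 = 3.31.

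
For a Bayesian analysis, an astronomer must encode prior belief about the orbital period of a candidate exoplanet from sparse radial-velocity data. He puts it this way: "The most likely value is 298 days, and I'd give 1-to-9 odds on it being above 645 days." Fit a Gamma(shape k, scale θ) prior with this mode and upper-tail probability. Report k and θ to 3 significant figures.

Gamma(k,θ) with k>1 has mode (k−1)θ, so θ = 298/(k−1).
Need P(X < 645) = 0.9 with θ tied to k this way. Start at k = 2, θ = 298: P(X<645) ≈ 0.637.
Too low — raise k to concentrate. Iterating converges to k ≈ 4.22.
Then θ = 298/(4.22−1) ≈ 92.4.

k ≈ 4.22, θ ≈ 92.4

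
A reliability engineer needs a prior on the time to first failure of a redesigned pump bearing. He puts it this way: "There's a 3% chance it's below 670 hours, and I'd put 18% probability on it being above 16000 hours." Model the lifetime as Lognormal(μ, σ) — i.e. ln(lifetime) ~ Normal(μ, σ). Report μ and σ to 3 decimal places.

If T ~ Lognormal(μ,σ) then ln T ~ Normal(μ,σ), so the p-quantile of ln T is μ + z_p·σ.
ln(670) = 6.507 and ln(16000) = 9.68; z_{0.03} = -1.881, z_{0.82} = 0.9154.
σ = (9.68 − 6.507)/(0.9154 − (-1.881)) = 1.135.
μ = 6.507 − (-1.881)·1.135 = 8.642.

μ ≈ 8.642, σ ≈ 1.135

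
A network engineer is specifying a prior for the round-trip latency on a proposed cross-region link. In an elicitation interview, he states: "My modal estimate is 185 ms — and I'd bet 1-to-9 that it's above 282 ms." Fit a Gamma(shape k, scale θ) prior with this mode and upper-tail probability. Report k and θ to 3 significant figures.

Gamma(k,θ) with k>1 has mode (k−1)θ, so θ = 185/(k−1).
Need P(X < 282) = 0.9 with θ tied to k this way. Start at k = 2, θ = 185: P(X<282) ≈ 0.450.
Too low — raise k to concentrate. Iterating converges to k ≈ 11.5.
Then θ = 185/(11.5−1) ≈ 17.6.

k ≈ 11.5, θ ≈ 17.6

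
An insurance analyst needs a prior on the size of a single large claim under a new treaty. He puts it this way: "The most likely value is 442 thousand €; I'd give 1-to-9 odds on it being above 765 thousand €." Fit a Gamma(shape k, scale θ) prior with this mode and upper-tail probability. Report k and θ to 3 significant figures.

k ≈ 7.3, θ ≈ 70.1

Gamma(k,θ) with k>1 has mode (k−1)θ, so θ = 442/(k−1).
Need P(X < 765) = 0.9 with θ tied to k this way. Start at k = 2, θ = 442: P(X<765) ≈ 0.516.
Too low — raise k to concentrate. Iterating converges to k ≈ 7.3.
Then θ = 442/(7.3−1) ≈ 70.1.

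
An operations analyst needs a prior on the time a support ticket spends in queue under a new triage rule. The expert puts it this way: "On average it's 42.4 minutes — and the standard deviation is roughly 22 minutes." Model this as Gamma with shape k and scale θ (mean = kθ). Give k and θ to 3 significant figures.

For Gamma(k, scale θ): mean = kθ, variance = kθ², so CV = 1/√k.
CV = SD/mean = 22/42.4 = 0.5189, hence k = 1/CV² = 3.71.
Then θ = mean/k = 42.4/3.71 = 11.4.

k ≈ 3.71, θ ≈ 11.4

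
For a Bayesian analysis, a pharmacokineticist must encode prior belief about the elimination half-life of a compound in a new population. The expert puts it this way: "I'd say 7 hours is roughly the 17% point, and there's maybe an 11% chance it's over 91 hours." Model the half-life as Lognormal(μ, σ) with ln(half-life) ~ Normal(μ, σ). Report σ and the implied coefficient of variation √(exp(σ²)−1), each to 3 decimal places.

σ ≈ 1.176, CV ≈ 1.729

If T ~ Lognormal(μ,σ) then ln T ~ Normal(μ,σ), so the p-quantile of ln T is μ + z_p·σ.
ln(7) = 1.946 and ln(91) = 4.511; z_{0.17} = -0.9542, z_{0.89} = 1.227.
σ = (4.511 − 1.946)/(1.227 − (-0.9542)) = 1.176.
μ = 1.946 − (-0.9542)·1.176 = 3.068.
CV = √(exp(σ²)−1) = √(exp(1.3835)−1) = 1.729.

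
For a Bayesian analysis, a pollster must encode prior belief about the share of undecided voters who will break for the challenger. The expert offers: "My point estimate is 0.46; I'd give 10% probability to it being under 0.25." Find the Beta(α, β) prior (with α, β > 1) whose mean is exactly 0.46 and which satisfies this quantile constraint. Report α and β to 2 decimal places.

α ≈ 3.99, β ≈ 4.68

With mean 0.46 fixed, write α = 0.46s, β = 0.54s where s = α+β.
Need P(θ < 0.25) = 0.1 under Beta(0.46s, 0.54s). Normal approximation: (q−m)/√(m(1−m)/s) ≈ z_{0.1} = -1.28, so s ≈ 0.46·0.54·(-1.28)²/(0.25−0.46)² = 9.3.
At s = 9.3: P(θ<0.25) ≈ 0.092. Adjusting to match 0.1 gives s ≈ 8.67.
So α = 0.46·8.67 ≈ 3.99, β = 0.54·8.67 ≈ 4.68.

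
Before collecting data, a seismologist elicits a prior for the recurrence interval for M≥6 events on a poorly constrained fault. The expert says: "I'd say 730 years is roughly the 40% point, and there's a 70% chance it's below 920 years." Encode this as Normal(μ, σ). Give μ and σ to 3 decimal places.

For Normal(μ,σ), the p-quantile is μ + z_p·σ. Here z_{0.4} = -0.2533, z_{0.7} = 0.5244.
So 730 = μ − 0.2533σ and 920 = μ + 0.5244σ.
Subtracting: σ = (920 − 730)/(0.5244 − (-0.2533)) = 244.295.
Then μ = 730 − (-0.2533)·244.295 = 791.891.

μ = 791.891, σ = 244.295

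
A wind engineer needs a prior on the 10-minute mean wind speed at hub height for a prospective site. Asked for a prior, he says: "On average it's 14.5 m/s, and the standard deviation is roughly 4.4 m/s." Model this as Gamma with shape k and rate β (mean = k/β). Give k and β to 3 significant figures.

k ≈ 10.9, β ≈ 0.749

For Gamma(k, rate β): mean = k/β, variance = k/β², so CV = 1/√k.
CV = SD/mean = 4.4/14.5 = 0.3034, hence k = 1/CV² = 10.9.
Then β = k/mean = 10.9/14.5 = 0.749.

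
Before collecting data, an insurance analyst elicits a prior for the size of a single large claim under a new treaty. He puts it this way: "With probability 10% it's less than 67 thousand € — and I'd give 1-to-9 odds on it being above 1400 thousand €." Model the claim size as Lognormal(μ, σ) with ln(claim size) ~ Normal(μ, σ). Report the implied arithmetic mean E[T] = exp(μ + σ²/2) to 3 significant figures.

If T ~ Lognormal(μ,σ) then ln T ~ Normal(μ,σ), so the p-quantile of ln T is μ + z_p·σ.
ln(67) = 4.205 and ln(1400) = 7.244; z_{0.1} = -1.282, z_{0.9} = 1.282.
σ = (7.244 − 4.205)/(1.282 − (-1.282)) = 1.186.
μ = 4.205 − (-1.282)·1.186 = 5.724.
E[T] = exp(μ + σ²/2) = exp(5.724 + 0.7032) = 619 thousand €.

E[T] ≈ 619 thousand €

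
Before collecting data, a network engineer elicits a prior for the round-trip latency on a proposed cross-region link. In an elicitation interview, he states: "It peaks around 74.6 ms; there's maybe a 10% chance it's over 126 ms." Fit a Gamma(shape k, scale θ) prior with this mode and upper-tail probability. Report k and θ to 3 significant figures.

k ≈ 7.89, θ ≈ 10.8

Gamma(k,θ) with k>1 has mode (k−1)θ, so θ = 74.6/(k−1).
Need P(X < 126) = 0.9 with θ tied to k this way. Start at k = 2, θ = 74.6: P(X<126) ≈ 0.503.
Too low — raise k to concentrate. Iterating converges to k ≈ 7.89.
Then θ = 74.6/(7.89−1) ≈ 10.8.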